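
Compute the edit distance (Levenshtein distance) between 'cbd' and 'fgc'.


Building DP table for s1='cbd' (len 3) and s2='fgc' (len 3):
       f  g  c
    0  1  2  3
  c 1  1  2  2
  b 2  2  2  3
  d 3  3  3  3
Edit distance = dp[3][3] = 3

3


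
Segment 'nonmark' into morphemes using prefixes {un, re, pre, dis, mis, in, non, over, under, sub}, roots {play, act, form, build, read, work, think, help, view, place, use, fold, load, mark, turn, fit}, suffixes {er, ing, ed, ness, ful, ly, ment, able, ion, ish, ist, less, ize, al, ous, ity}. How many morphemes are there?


Segmenting 'nonmark' against the inventory:
  'non' -> prefix (morpheme 1)
  'mark' -> root (morpheme 2)
Total morphemes: 2

2


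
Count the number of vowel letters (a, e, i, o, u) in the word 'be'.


Scanning each character of 'be':
  Position 1: 'b' -> consonant (running count: 0)
  Position 2: 'e' -> vowel (running count: 1)
Total vowels: 1

1


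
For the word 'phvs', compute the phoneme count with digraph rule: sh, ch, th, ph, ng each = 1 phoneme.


Parsing 'phvs' greedily, digraphs first:
  'ph' -> digraph (1 consonant phoneme) (phonemes so far: 1)
  'v' -> consonant phoneme (phonemes so far: 2)
  's' -> consonant phoneme (phonemes so far: 3)
Total phonemes: 3

3


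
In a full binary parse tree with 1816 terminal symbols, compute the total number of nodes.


Leaf nodes (terminals): 1816
Internal nodes = n - 1 = 1816 - 1 = 1815
Total = leaves + internal = 1816 + 1815 = 3631

3631


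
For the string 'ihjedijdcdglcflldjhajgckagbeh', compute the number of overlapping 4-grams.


String 'ihjedijdcdglcflldjhajgckagbeh' has length L = 29.
Number of overlapping n-grams = L - n + 1
Substituting: 29 - 4 + 1 = 26

26


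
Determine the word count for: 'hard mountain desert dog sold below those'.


Counting words by splitting on spaces:
  Word 1: 'hard'
  Word 2: 'mountain'
  Word 3: 'desert'
  Word 4: 'dog'
  Word 5: 'sold'
  Word 6: 'below'
  Word 7: 'those'
Total words: 7

7


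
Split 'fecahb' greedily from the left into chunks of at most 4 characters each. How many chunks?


'fecahb' has 6 characters.
Chunking with max size 4:
  Chunk 1: 'feca' (positions 0-3)
  Chunk 2: 'hb' (positions 4-5)
Total chunks: ceil(6 / 4) = 2

2


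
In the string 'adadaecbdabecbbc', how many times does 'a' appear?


Scanning 'adadaecbdabecbbc' for 'a':
  Position 0: 'a' -> MATCH (count: 1)
  Position 2: 'a' -> MATCH (count: 2)
  Position 4: 'a' -> MATCH (count: 3)
  Position 9: 'a' -> MATCH (count: 4)
Total occurrences of 'a': 4

4


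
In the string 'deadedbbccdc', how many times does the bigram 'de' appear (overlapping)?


Scanning 'deadedbbccdc' for bigram 'de':
  Position 0: 'de' -> MATCH
  Position 1: 'ea' -> no
  Position 2: 'ad' -> no
  Position 3: 'de' -> MATCH
  Position 4: 'ed' -> no
  Position 5: 'db' -> no
  Position 6: 'bb' -> no
  Position 7: 'bc' -> no
  Position 8: 'cc' -> no
  Position 9: 'cd' -> no
  Position 10: 'dc' -> no
Total matches: 2

2


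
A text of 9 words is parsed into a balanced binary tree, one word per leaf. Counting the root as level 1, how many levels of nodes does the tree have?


In a balanced binary tree with n leaves the deepest leaf is ceil(log2(n)) edges below the root,
so counting node levels inclusive of root and leaves gives ceil(log2(n)) + 1 levels.
log2(9) = 3.1699
ceil(3.1699) = 4
levels = 4 + 1 = 5

5


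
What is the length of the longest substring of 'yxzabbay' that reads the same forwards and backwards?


Scanning 'yxzabbay' for palindromic substrings.
Substring at positions 3-6: 'abba'.
Check: reverse('abba') = 'abba' -> palindrome confirmed.
Neighbouring characters ('z' / 'y') break symmetry, so it cannot extend further.
No longer palindromic substring exists; longest length = 4

4


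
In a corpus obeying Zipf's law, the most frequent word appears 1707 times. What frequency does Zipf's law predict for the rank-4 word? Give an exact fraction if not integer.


Zipf's law: freq(rank) = f1 / rank
f1 = 1707, rank = 4
freq = 1707 / 4
GCD(1707, 4) = 1
Simplified: 1707/4

1707/4


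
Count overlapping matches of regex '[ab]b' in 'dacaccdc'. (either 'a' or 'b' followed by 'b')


Pattern: [ab]b means either 'a' or 'b' followed by 'b'.
Scanning 'dacaccdc' position-by-position:
  Pos 0: window 'da' -> no
  Pos 1: window 'ac' -> no
  Pos 2: window 'ca' -> no
  Pos 3: window 'ac' -> no
  Pos 4: window 'cc' -> no
  Pos 5: window 'cd' -> no
  Pos 6: window 'dc' -> no
  Pos 7: window 'c' -> no
Total matches: 0

0


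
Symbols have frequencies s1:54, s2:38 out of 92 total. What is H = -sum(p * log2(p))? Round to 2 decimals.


Computing entropy H = -sum(p_i * log2(p_i)):
  s1: p = 54/92 = 0.5870, -p*log2(p) = 0.4512
  s2: p = 38/92 = 0.4130, -p*log2(p) = 0.5269
H = sum of terms = 0.9781
Rounded to 2 decimals: 0.98

0.98


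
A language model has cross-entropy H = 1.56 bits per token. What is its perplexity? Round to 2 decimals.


Perplexity formula: PP = 2^H
H = 1.56
PP = 2^1.56
Decompose: 2^1.56 = 2^1 * 2^0.56
2^1 = 2, 2^0.56 ~ 1.4742692
PP ~ 2 * 1.4742692 = 2.9485384
Rounded to 2 decimals: 2.95

2.95


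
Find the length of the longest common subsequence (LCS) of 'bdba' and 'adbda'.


DP table for LCS of 'bdba' and 'adbda':
       a  d  b  d  a
    0  0  0  0  0  0
  b 0  0  0  1  1  1
  d 0  0  1  1  2  2
  b 0  0  1  2  2  2
  a 0  1  1  2  2  3
LCS: 'bda'
LCS length = 3

3


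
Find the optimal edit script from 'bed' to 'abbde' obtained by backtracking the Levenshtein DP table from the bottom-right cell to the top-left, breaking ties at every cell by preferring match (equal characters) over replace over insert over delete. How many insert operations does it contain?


Edit distance = 3. Backtracking from cell (3, 5) with preference match > replace > insert > delete,
then listing the resulting alignment 'bed' -> 'abbde' left to right:
  Step 1: insert 'a' [insertion #1]
  Step 2: keep 'b'
  Step 3: replace e->b
  Step 4: keep 'd'
  Step 5: insert 'e' [insertion #2]
Total insertions: 2

2


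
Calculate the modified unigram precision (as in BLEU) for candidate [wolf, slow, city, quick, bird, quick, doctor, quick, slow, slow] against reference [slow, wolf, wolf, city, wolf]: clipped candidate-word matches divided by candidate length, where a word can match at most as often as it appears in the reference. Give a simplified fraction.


Reference word counts: {'city': 1, 'slow': 1, 'wolf': 3}
Checking each candidate word (with clipping):
  'wolf' -> in reference (ref count 3, used 1/3) -> match (matches: 1)
  'slow' -> in reference (ref count 1, used 1/1) -> match (matches: 2)
  'city' -> in reference (ref count 1, used 1/1) -> match (matches: 3)
  'quick' -> not in reference -> no match (matches: 3)
  'bird' -> not in reference -> no match (matches: 3)
  'quick' -> not in reference -> no match (matches: 3)
  'doctor' -> not in reference -> no match (matches: 3)
  'quick' -> not in reference -> no match (matches: 3)
  'slow' -> ref count 1 already used up (1/1) -> clipped, no match (matches: 3)
  'slow' -> ref count 1 already used up (1/1) -> clipped, no match (matches: 3)
Clipped matches: 3, Candidate length: 10
Precision = 3/10

3/10


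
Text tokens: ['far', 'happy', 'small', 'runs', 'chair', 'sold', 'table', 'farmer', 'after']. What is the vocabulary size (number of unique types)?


Listing all tokens and tracking unique types:
  Token 1: 'far' -> NEW (unique so far: 1)
  Token 2: 'happy' -> NEW (unique so far: 2)
  Token 3: 'small' -> NEW (unique so far: 3)
  Token 4: 'runs' -> NEW (unique so far: 4)
  Token 5: 'chair' -> NEW (unique so far: 5)
  Token 6: 'sold' -> NEW (unique so far: 6)
  Token 7: 'table' -> NEW (unique so far: 7)
  Token 8: 'farmer' -> NEW (unique so far: 8)
  Token 9: 'after' -> NEW (unique so far: 9)
Unique types: ('after', 'chair', 'far', 'farmer', 'happy', 'runs', 'small', 'sold', 'table')
Vocabulary size: 9

9


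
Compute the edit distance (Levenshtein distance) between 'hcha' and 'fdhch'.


Building DP table for s1='hcha' (len 4) and s2='fdhch' (len 5):
       f  d  h  c  h
    0  1  2  3  4  5
  h 1  1  2  2  3  4
  c 2  2  2  3  2  3
  h 3  3  3  2  3  2
  a 4  4  4  3  3  3
Edit distance = dp[4][5] = 3

3


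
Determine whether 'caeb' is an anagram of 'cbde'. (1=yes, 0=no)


Sort characters of 'caeb': 'abce'
Sort characters of 'cbde': 'bcde'
Sorted forms differ -> they are NOT anagrams
Result: 0

0


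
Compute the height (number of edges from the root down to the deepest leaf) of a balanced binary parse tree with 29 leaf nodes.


In a balanced binary tree with n leaves the deepest leaf is ceil(log2(n)) edges below the root.
log2(29) = 4.8580
ceil(4.8580) = 5
height (edges) = 5

5


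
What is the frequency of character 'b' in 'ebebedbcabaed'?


Scanning 'ebebedbcabaed' for 'b':
  Position 1: 'b' -> MATCH (count: 1)
  Position 3: 'b' -> MATCH (count: 2)
  Position 6: 'b' -> MATCH (count: 3)
  Position 9: 'b' -> MATCH (count: 4)
Total occurrences of 'b': 4

4


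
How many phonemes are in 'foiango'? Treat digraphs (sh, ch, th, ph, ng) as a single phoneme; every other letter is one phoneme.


Parsing 'foiango' greedily, digraphs first:
  'f' -> consonant phoneme (phonemes so far: 1)
  'o' -> vowel phoneme (phonemes so far: 2)
  'i' -> vowel phoneme (phonemes so far: 3)
  'a' -> vowel phoneme (phonemes so far: 4)
  'ng' -> digraph (1 consonant phoneme) (phonemes so far: 5)
  'o' -> vowel phoneme (phonemes so far: 6)
Total phonemes: 6

6


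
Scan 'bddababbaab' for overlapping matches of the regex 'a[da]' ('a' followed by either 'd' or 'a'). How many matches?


Pattern: a[da] means 'a' followed by either 'd' or 'a'.
Scanning 'bddababbaab' position-by-position:
  Pos 0: window 'bd' -> no
  Pos 1: window 'dd' -> no
  Pos 2: window 'da' -> no
  Pos 3: window 'ab' -> no
  Pos 4: window 'ba' -> no
  Pos 5: window 'ab' -> no
  Pos 6: window 'bb' -> no
  Pos 7: window 'ba' -> no
  Pos 8: window 'aa' -> MATCH
  Pos 9: window 'ab' -> no
  Pos 10: window 'b' -> no
Total matches: 1

1


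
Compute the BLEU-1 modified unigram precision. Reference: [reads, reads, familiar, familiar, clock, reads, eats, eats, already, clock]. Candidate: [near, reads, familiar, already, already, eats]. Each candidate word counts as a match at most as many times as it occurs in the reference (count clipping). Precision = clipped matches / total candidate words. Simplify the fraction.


Reference word counts: {'already': 1, 'clock': 2, 'eats': 2, 'familiar': 2, 'reads': 3}
Checking each candidate word (with clipping):
  'near' -> not in reference -> no match (matches: 0)
  'reads' -> in reference (ref count 3, used 1/3) -> match (matches: 1)
  'familiar' -> in reference (ref count 2, used 1/2) -> match (matches: 2)
  'already' -> in reference (ref count 1, used 1/1) -> match (matches: 3)
  'already' -> ref count 1 already used up (1/1) -> clipped, no match (matches: 3)
  'eats' -> in reference (ref count 2, used 1/2) -> match (matches: 4)
Clipped matches: 4, Candidate length: 6
Precision = 4/6 = 2/3

2/3


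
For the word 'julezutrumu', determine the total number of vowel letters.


Scanning each character of 'julezutrumu':
  Position 1: 'j' -> consonant (running count: 0)
  Position 2: 'u' -> vowel (running count: 1)
  Position 3: 'l' -> consonant (running count: 1)
  Position 4: 'e' -> vowel (running count: 2)
  Position 5: 'z' -> consonant (running count: 2)
  Position 6: 'u' -> vowel (running count: 3)
  Position 7: 't' -> consonant (running count: 3)
  Position 8: 'r' -> consonant (running count: 3)
  Position 9: 'u' -> vowel (running count: 4)
  Position 10: 'm' -> consonant (running count: 4)
  Position 11: 'u' -> vowel (running count: 5)
Total vowels: 5

5


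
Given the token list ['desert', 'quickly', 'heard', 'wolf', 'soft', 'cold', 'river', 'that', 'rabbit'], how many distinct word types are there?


Listing all tokens and tracking unique types:
  Token 1: 'desert' -> NEW (unique so far: 1)
  Token 2: 'quickly' -> NEW (unique so far: 2)
  Token 3: 'heard' -> NEW (unique so far: 3)
  Token 4: 'wolf' -> NEW (unique so far: 4)
  Token 5: 'soft' -> NEW (unique so far: 5)
  Token 6: 'cold' -> NEW (unique so far: 6)
  Token 7: 'river' -> NEW (unique so far: 7)
  Token 8: 'that' -> NEW (unique so far: 8)
  Token 9: 'rabbit' -> NEW (unique so far: 9)
Unique types: ('cold', 'desert', 'heard', 'quickly', 'rabbit', 'river', 'soft', 'that', 'wolf')
Vocabulary size: 9

9


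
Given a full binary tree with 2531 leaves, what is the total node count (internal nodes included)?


Leaf nodes (terminals): 2531
Internal nodes = n - 1 = 2531 - 1 = 2530
Total = leaves + internal = 2531 + 2530 = 5061

5061


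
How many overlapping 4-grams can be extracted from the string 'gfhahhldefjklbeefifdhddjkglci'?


String 'gfhahhldefjklbeefifdhddjkglci' has length L = 29.
Number of overlapping n-grams = L - n + 1
Substituting: 29 - 4 + 1 = 26

26


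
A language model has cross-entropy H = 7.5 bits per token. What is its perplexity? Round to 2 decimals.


Perplexity formula: PP = 2^H
H = 7.5
PP = 2^7.5
Decompose: 2^7.5 = 2^7 * 2^0.5 = 2^7 * sqrt(2)
2^7 = 128, sqrt(2) ~ 1.4142136
PP ~ 128 * 1.4142136 = 181.0193408
Rounded to 2 decimals: 181.02

181.02


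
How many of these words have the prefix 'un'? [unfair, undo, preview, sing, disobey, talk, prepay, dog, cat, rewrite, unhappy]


Checking each word for prefix 'un':
  'unfair' -> YES, starts with 'un' (count: 1)
  'undo' -> YES, starts with 'un' (count: 2)
  'preview' -> no (count: 2)
  'sing' -> no (count: 2)
  'disobey' -> no (count: 2)
  'talk' -> no (count: 2)
  'prepay' -> no (count: 2)
  'dog' -> no (count: 2)
  'cat' -> no (count: 2)
  'rewrite' -> no (count: 2)
  'unhappy' -> YES, starts with 'un' (count: 3)
Total with prefix 'un': 3

3


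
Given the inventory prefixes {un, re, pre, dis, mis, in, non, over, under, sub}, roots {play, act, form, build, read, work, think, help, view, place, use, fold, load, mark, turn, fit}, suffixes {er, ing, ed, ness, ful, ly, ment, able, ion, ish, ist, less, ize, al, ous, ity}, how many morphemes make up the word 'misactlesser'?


Segmenting 'misactlesser' against the inventory:
  'mis' -> prefix (morpheme 1)
  'act' -> root (morpheme 2)
  'less' -> suffix (morpheme 3)
  'er' -> suffix (morpheme 4)
Total morphemes: 4

4


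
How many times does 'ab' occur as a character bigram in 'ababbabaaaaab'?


Scanning 'ababbabaaaaab' for bigram 'ab':
  Position 0: 'ab' -> MATCH
  Position 1: 'ba' -> no
  Position 2: 'ab' -> MATCH
  Position 3: 'bb' -> no
  Position 4: 'ba' -> no
  Position 5: 'ab' -> MATCH
  Position 6: 'ba' -> no
  Position 7: 'aa' -> no
  Position 8: 'aa' -> no
  Position 9: 'aa' -> no
  Position 10: 'aa' -> no
  Position 11: 'ab' -> MATCH
Total matches: 4

4


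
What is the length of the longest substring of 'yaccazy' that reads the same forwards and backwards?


Scanning 'yaccazy' for palindromic substrings.
Substring at positions 1-4: 'acca'.
Check: reverse('acca') = 'acca' -> palindrome confirmed.
Neighbouring characters ('y' / 'z') break symmetry, so it cannot extend further.
No longer palindromic substring exists; longest length = 4

4


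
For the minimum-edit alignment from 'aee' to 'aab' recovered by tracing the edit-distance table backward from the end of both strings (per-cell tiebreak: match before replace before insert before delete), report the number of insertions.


Edit distance = 2. Backtracking from cell (3, 3) with preference match > replace > insert > delete,
then listing the resulting alignment 'aee' -> 'aab' left to right:
  Step 1: keep 'a'
  Step 2: replace e->a
  Step 3: replace e->b
Total insertions: 0

0


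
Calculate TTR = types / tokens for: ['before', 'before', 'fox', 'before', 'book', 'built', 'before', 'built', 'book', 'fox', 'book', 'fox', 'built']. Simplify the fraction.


Tokens: 13
Unique types: ('before', 'book', 'built', 'fox') = 4
TTR = 4/13
Already in lowest terms.

4/13


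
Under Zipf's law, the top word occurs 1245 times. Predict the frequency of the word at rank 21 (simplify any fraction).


Zipf's law: freq(rank) = f1 / rank
f1 = 1245, rank = 21
freq = 1245 / 21
GCD(1245, 21) = 3
Simplified: 415/7

415/7


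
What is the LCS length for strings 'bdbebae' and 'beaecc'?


DP table for LCS of 'bdbebae' and 'beaecc':
       b  e  a  e  c  c
    0  0  0  0  0  0  0
  b 0  1  1  1  1  1  1
  d 0  1  1  1  1  1  1
  b 0  1  1  1  1  1  1
  e 0  1  2  2  2  2  2
  b 0  1  2  2  2  2  2
  a 0  1  2  3  3  3  3
  e 0  1  2  3  4  4  4
LCS: 'beae'
LCS length = 4

4


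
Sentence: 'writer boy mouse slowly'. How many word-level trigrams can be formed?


Word trigrams from [4] words:
  Trigram 1: (writer boy mouse)
  Trigram 2: (boy mouse slowly)
Total word trigrams: 4 - 2 = 2

2


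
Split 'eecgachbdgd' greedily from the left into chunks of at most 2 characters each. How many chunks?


'eecgachbdgd' has 11 characters.
Chunking with max size 2:
  Chunk 1: 'ee' (positions 0-1)
  Chunk 2: 'cg' (positions 2-3)
  Chunk 3: 'ac' (positions 4-5)
  Chunk 4: 'hb' (positions 6-7)
  Chunk 5: 'dg' (positions 8-9)
  Chunk 6: 'd' (positions 10-10)
Total chunks: ceil(11 / 2) = 6

6


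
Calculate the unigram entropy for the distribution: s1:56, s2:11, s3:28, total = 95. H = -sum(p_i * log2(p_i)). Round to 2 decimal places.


Computing entropy H = -sum(p_i * log2(p_i)):
  s1: p = 56/95 = 0.5895, -p*log2(p) = 0.4495
  s2: p = 11/95 = 0.1158, -p*log2(p) = 0.3602
  s3: p = 28/95 = 0.2947, -p*log2(p) = 0.5195
H = sum of terms = 1.3292
Rounded to 2 decimals: 1.33

1.33


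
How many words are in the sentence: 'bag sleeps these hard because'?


Counting words by splitting on spaces:
  Word 1: 'bag'
  Word 2: 'sleeps'
  Word 3: 'these'
  Word 4: 'hard'
  Word 5: 'because'
Total words: 5

5


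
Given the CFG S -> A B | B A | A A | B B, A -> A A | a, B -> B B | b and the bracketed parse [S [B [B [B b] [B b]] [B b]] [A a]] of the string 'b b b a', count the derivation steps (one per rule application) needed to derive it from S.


Every bracketed nonterminal node [X ...] in the tree is produced by exactly one rule application.
Reading the tree off as a leftmost derivation:
  Step 1: S  =>  B A   (applied S -> B A)
  Step 2: B A  =>  B B A   (applied B -> B B)
  Step 3: B B A  =>  B B B A   (applied B -> B B)
  Step 4: B B B A  =>  b B B A   (applied B -> b)
  Step 5: b B B A  =>  b b B A   (applied B -> b)
  Step 6: b b B A  =>  b b b A   (applied B -> b)
  Step 7: b b b A  =>  b b b a   (applied A -> a)
Final yield: b b b a
Total rewrite steps: 7

7


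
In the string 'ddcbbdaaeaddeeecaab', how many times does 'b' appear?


Scanning 'ddcbbdaaeaddeeecaab' for 'b':
  Position 3: 'b' -> MATCH (count: 1)
  Position 4: 'b' -> MATCH (count: 2)
  Position 18: 'b' -> MATCH (count: 3)
Total occurrences of 'b': 3

3


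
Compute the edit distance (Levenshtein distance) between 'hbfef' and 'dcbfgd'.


Building DP table for s1='hbfef' (len 5) and s2='dcbfgd' (len 6):
       d  c  b  f  g  d
    0  1  2  3  4  5  6
  h 1  1  2  3  4  5  6
  b 2  2  2  2  3  4  5
  f 3  3  3  3  2  3  4
  e 4  4  4  4  3  3  4
  f 5  5  5  5  4  4  4
Edit distance = dp[5][6] = 4

4


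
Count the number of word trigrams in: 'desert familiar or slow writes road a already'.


Word trigrams from [8] words:
  Trigram 1: (desert familiar or)
  Trigram 2: (familiar or slow)
  Trigram 3: (or slow writes)
  Trigram 4: (slow writes road)
  Trigram 5: (writes road a)
  Trigram 6: (road a already)
Total word trigrams: 8 - 2 = 6

6


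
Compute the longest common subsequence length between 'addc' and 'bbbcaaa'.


DP table for LCS of 'addc' and 'bbbcaaa':
       b  b  b  c  a  a  a
    0  0  0  0  0  0  0  0
  a 0  0  0  0  0  1  1  1
  d 0  0  0  0  0  1  1  1
  d 0  0  0  0  0  1  1  1
  c 0  0  0  0  1  1  1  1
LCS: 'a'
LCS length = 1

1


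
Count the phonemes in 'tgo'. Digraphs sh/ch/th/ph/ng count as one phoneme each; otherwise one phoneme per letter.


Parsing 'tgo' greedily, digraphs first:
  't' -> consonant phoneme (phonemes so far: 1)
  'g' -> consonant phoneme (phonemes so far: 2)
  'o' -> vowel phoneme (phonemes so far: 3)
Total phonemes: 3

3


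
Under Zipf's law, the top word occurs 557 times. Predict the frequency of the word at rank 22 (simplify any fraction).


Zipf's law: freq(rank) = f1 / rank
f1 = 557, rank = 22
freq = 557 / 22
GCD(557, 22) = 1
Simplified: 557/22

557/22


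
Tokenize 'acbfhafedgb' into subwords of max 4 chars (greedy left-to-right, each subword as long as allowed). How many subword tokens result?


'acbfhafedgb' has 11 characters.
Chunking with max size 4:
  Chunk 1: 'acbf' (positions 0-3)
  Chunk 2: 'hafe' (positions 4-7)
  Chunk 3: 'dgb' (positions 8-10)
Total chunks: ceil(11 / 4) = 3

3


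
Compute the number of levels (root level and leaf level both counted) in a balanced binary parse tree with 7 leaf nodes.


In a balanced binary tree with n leaves the deepest leaf is ceil(log2(n)) edges below the root,
so counting node levels inclusive of root and leaves gives ceil(log2(n)) + 1 levels.
log2(7) = 2.8074
ceil(2.8074) = 3
levels = 3 + 1 = 4

4


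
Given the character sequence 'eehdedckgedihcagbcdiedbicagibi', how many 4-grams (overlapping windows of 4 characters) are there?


String 'eehdedckgedihcagbcdiedbicagibi' has length L = 30.
Number of overlapping n-grams = L - n + 1
Substituting: 30 - 4 + 1 = 27

27


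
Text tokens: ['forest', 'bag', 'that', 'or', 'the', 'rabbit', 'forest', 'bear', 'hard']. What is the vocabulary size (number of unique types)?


Listing all tokens and tracking unique types:
  Token 1: 'forest' -> NEW (unique so far: 1)
  Token 2: 'bag' -> NEW (unique so far: 2)
  Token 3: 'that' -> NEW (unique so far: 3)
  Token 4: 'or' -> NEW (unique so far: 4)
  Token 5: 'the' -> NEW (unique so far: 5)
  Token 6: 'rabbit' -> NEW (unique so far: 6)
  Token 7: 'forest' -> duplicate (unique so far: 6)
  Token 8: 'bear' -> NEW (unique so far: 7)
  Token 9: 'hard' -> NEW (unique so far: 8)
Unique types: ('bag', 'bear', 'forest', 'hard', 'or', 'rabbit', 'that', 'the')
Vocabulary size: 8

8


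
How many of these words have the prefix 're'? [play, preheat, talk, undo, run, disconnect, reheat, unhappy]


Checking each word for prefix 're':
  'play' -> no (count: 0)
  'preheat' -> no (count: 0)
  'talk' -> no (count: 0)
  'undo' -> no (count: 0)
  'run' -> no (count: 0)
  'disconnect' -> no (count: 0)
  'reheat' -> YES, starts with 're' (count: 1)
  'unhappy' -> no (count: 1)
Total with prefix 're': 1

1


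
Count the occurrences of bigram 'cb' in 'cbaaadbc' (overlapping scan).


Scanning 'cbaaadbc' for bigram 'cb':
  Position 0: 'cb' -> MATCH
  Position 1: 'ba' -> no
  Position 2: 'aa' -> no
  Position 3: 'aa' -> no
  Position 4: 'ad' -> no
  Position 5: 'db' -> no
  Position 6: 'bc' -> no
Total matches: 1

1


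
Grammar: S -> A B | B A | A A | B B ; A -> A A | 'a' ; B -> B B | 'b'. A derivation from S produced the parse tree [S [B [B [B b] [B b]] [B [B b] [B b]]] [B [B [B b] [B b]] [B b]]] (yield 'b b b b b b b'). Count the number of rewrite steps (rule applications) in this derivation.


Every bracketed nonterminal node [X ...] in the tree is produced by exactly one rule application.
Reading the tree off as a leftmost derivation:
  Step 1: S  =>  B B   (applied S -> B B)
  Step 2: B B  =>  B B B   (applied B -> B B)
  Step 3: B B B  =>  B B B B   (applied B -> B B)
  Step 4: B B B B  =>  b B B B   (applied B -> b)
  Step 5: b B B B  =>  b b B B   (applied B -> b)
  Step 6: b b B B  =>  b b B B B   (applied B -> B B)
  Step 7: b b B B B  =>  b b b B B   (applied B -> b)
  Step 8: b b b B B  =>  b b b b B   (applied B -> b)
  Step 9: b b b b B  =>  b b b b B B   (applied B -> B B)
  Step 10: b b b b B B  =>  b b b b B B B   (applied B -> B B)
  Step 11: b b b b B B B  =>  b b b b b B B   (applied B -> b)
  Step 12: b b b b b B B  =>  b b b b b b B   (applied B -> b)
  Step 13: b b b b b b B  =>  b b b b b b b   (applied B -> b)
Final yield: b b b b b b b
Total rewrite steps: 13

13


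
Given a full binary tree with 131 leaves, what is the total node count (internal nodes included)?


Leaf nodes (terminals): 131
Internal nodes = n - 1 = 131 - 1 = 130
Total = leaves + internal = 131 + 130 = 261

261


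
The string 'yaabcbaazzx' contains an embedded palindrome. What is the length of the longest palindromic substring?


Scanning 'yaabcbaazzx' for palindromic substrings.
Substring at positions 1-7: 'aabcbaa'.
Check: reverse('aabcbaa') = 'aabcbaa' -> palindrome confirmed.
Neighbouring characters ('y' / 'z') break symmetry, so it cannot extend further.
No longer palindromic substring exists; longest length = 7

7


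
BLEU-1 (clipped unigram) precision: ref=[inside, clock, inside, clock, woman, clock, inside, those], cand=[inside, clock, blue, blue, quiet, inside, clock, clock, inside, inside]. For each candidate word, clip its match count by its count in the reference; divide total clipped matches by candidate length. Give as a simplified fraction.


Reference word counts: {'clock': 3, 'inside': 3, 'those': 1, 'woman': 1}
Checking each candidate word (with clipping):
  'inside' -> in reference (ref count 3, used 1/3) -> match (matches: 1)
  'clock' -> in reference (ref count 3, used 1/3) -> match (matches: 2)
  'blue' -> not in reference -> no match (matches: 2)
  'blue' -> not in reference -> no match (matches: 2)
  'quiet' -> not in reference -> no match (matches: 2)
  'inside' -> in reference (ref count 3, used 2/3) -> match (matches: 3)
  'clock' -> in reference (ref count 3, used 2/3) -> match (matches: 4)
  'clock' -> in reference (ref count 3, used 3/3) -> match (matches: 5)
  'inside' -> in reference (ref count 3, used 3/3) -> match (matches: 6)
  'inside' -> ref count 3 already used up (3/3) -> clipped, no match (matches: 6)
Clipped matches: 6, Candidate length: 10
Precision = 6/10 = 3/5

3/5


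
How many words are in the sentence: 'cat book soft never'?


Counting words by splitting on spaces:
  Word 1: 'cat'
  Word 2: 'book'
  Word 3: 'soft'
  Word 4: 'never'
Total words: 4

4


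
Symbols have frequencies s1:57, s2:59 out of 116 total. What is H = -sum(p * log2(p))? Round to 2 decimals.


Computing entropy H = -sum(p_i * log2(p_i)):
  s1: p = 57/116 = 0.4914, -p*log2(p) = 0.5037
  s2: p = 59/116 = 0.5086, -p*log2(p) = 0.4961
H = sum of terms = 0.9998
Rounded to 2 decimals: 1.00

1.00


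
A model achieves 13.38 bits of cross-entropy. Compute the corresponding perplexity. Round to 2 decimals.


Perplexity formula: PP = 2^H
H = 13.38
PP = 2^13.38
Decompose: 2^13.38 = 2^13 * 2^0.38
2^13 = 8192, 2^0.38 ~ 1.3013419
PP ~ 8192 * 1.3013419 = 10660.5928448
Rounded to 2 decimals: 10660.59

10660.59


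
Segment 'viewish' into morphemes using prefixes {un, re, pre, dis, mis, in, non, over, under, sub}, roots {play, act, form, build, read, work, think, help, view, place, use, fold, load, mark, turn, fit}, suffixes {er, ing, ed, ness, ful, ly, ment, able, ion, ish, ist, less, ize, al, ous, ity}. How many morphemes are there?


Segmenting 'viewish' against the inventory:
  'view' -> root (morpheme 1)
  'ish' -> suffix (morpheme 2)
Total morphemes: 2

2


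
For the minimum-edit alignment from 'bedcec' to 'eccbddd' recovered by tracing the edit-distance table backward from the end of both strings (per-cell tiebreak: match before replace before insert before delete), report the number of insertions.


Edit distance = 6. Backtracking from cell (6, 7) with preference match > replace > insert > delete,
then listing the resulting alignment 'bedcec' -> 'eccbddd' left to right:
  Step 1: delete 'b'
  Step 2: keep 'e'
  Step 3: replace d->c
  Step 4: keep 'c'
  Step 5: insert 'b' [insertion #1]
  Step 6: insert 'd' [insertion #2]
  Step 7: replace e->d
  Step 8: replace c->d
Total insertions: 2

2


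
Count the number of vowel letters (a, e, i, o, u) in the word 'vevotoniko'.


Scanning each character of 'vevotoniko':
  Position 1: 'v' -> consonant (running count: 0)
  Position 2: 'e' -> vowel (running count: 1)
  Position 3: 'v' -> consonant (running count: 1)
  Position 4: 'o' -> vowel (running count: 2)
  Position 5: 't' -> consonant (running count: 2)
  Position 6: 'o' -> vowel (running count: 3)
  Position 7: 'n' -> consonant (running count: 3)
  Position 8: 'i' -> vowel (running count: 4)
  Position 9: 'k' -> consonant (running count: 4)
  Position 10: 'o' -> vowel (running count: 5)
Total vowels: 5

5


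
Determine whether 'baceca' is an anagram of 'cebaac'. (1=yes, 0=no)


Sort characters of 'baceca': 'aabcce'
Sort characters of 'cebaac': 'aabcce'
Sorted forms match -> they ARE anagrams
Result: 1

1


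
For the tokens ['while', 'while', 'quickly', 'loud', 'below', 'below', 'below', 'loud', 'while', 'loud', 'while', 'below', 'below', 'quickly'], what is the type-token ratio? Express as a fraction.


Tokens: 14
Unique types: ('below', 'loud', 'quickly', 'while') = 4
TTR = 4/14
Simplify: divide both by 2 -> 2/7
TTR = 2/7

2/7


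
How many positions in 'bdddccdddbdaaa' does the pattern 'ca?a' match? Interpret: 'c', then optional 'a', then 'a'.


Pattern: ca?a means 'c', then optional 'a', then 'a'.
Scanning 'bdddccdddbdaaa' position-by-position:
  Pos 0: window 'bdd' -> no
  Pos 1: window 'ddd' -> no
  Pos 2: window 'ddc' -> no
  Pos 3: window 'dcc' -> no
  Pos 4: window 'ccd' -> no
  Pos 5: window 'cdd' -> no
  Pos 6: window 'ddd' -> no
  Pos 7: window 'ddb' -> no
  Pos 8: window 'dbd' -> no
  Pos 9: window 'bda' -> no
  Pos 10: window 'daa' -> no
  Pos 11: window 'aaa' -> no
  Pos 12: window 'aa' -> no
  Pos 13: window 'a' -> no
Total matches: 0

0


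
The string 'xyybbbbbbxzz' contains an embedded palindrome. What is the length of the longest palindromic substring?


Scanning 'xyybbbbbbxzz' for palindromic substrings.
Substring at positions 3-8: 'bbbbbb'.
Check: reverse('bbbbbb') = 'bbbbbb' -> palindrome confirmed.
Neighbouring characters ('y' / 'x') break symmetry, so it cannot extend further.
No longer palindromic substring exists; longest length = 6

6


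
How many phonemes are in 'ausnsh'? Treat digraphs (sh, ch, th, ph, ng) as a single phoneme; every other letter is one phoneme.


Parsing 'ausnsh' greedily, digraphs first:
  'a' -> vowel phoneme (phonemes so far: 1)
  'u' -> vowel phoneme (phonemes so far: 2)
  's' -> consonant phoneme (phonemes so far: 3)
  'n' -> consonant phoneme (phonemes so far: 4)
  'sh' -> digraph (1 consonant phoneme) (phonemes so far: 5)
Total phonemes: 5

5


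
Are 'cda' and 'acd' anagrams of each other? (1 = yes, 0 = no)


Sort characters of 'cda': 'acd'
Sort characters of 'acd': 'acd'
Sorted forms match -> they ARE anagrams
Result: 1

1


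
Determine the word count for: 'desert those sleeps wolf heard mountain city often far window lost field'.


Counting words by splitting on spaces:
  Word 1: 'desert'
  Word 2: 'those'
  Word 3: 'sleeps'
  Word 4: 'wolf'
  Word 5: 'heard'
  Word 6: 'mountain'
  Word 7: 'city'
  Word 8: 'often'
  Word 9: 'far'
  Word 10: 'window'
  Word 11: 'lost'
  Word 12: 'field'
Total words: 12

12


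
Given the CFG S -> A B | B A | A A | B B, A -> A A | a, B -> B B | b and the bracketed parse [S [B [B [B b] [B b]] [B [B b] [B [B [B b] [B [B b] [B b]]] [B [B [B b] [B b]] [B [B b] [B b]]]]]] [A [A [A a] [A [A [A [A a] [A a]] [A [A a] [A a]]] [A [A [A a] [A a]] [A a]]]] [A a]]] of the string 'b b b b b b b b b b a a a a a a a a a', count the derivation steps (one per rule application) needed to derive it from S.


Every bracketed nonterminal node [X ...] in the tree is produced by exactly one rule application.
Reading the tree off as a leftmost derivation:
  Step 1: S  =>  B A   (applied S -> B A)
  Step 2: B A  =>  B B A   (applied B -> B B)
  Step 3: B B A  =>  B B B A   (applied B -> B B)
  Step 4: B B B A  =>  b B B A   (applied B -> b)
  Step 5: b B B A  =>  b b B A   (applied B -> b)
  Step 6: b b B A  =>  b b B B A   (applied B -> B B)
  Step 7: b b B B A  =>  b b b B A   (applied B -> b)
  Step 8: b b b B A  =>  b b b B B A   (applied B -> B B)
  Step 9: b b b B B A  =>  b b b B B B A   (applied B -> B B)
  Step 10: b b b B B B A  =>  b b b b B B A   (applied B -> b)
  Step 11: b b b b B B A  =>  b b b b B B B A   (applied B -> B B)
  Step 12: b b b b B B B A  =>  b b b b b B B A   (applied B -> b)
  Step 13: b b b b b B B A  =>  b b b b b b B A   (applied B -> b)
  Step 14: b b b b b b B A  =>  b b b b b b B B A   (applied B -> B B)
  Step 15: b b b b b b B B A  =>  b b b b b b B B B A   (applied B -> B B)
  Step 16: b b b b b b B B B A  =>  b b b b b b b B B A   (applied B -> b)
  Step 17: b b b b b b b B B A  =>  b b b b b b b b B A   (applied B -> b)
  Step 18: b b b b b b b b B A  =>  b b b b b b b b B B A   (applied B -> B B)
  Step 19: b b b b b b b b B B A  =>  b b b b b b b b b B A   (applied B -> b)
  Step 20: b b b b b b b b b B A  =>  b b b b b b b b b b A   (applied B -> b)
  Step 21: b b b b b b b b b b A  =>  b b b b b b b b b b A A   (applied A -> A A)
  Step 22: b b b b b b b b b b A A  =>  b b b b b b b b b b A A A   (applied A -> A A)
  Step 23: b b b b b b b b b b A A A  =>  b b b b b b b b b b a A A   (applied A -> a)
  Step 24: b b b b b b b b b b a A A  =>  b b b b b b b b b b a A A A   (applied A -> A A)
  Step 25: b b b b b b b b b b a A A A  =>  b b b b b b b b b b a A A A A   (applied A -> A A)
  Step 26: b b b b b b b b b b a A A A A  =>  b b b b b b b b b b a A A A A A   (applied A -> A A)
  Step 27: b b b b b b b b b b a A A A A A  =>  b b b b b b b b b b a a A A A A   (applied A -> a)
  Step 28: b b b b b b b b b b a a A A A A  =>  b b b b b b b b b b a a a A A A   (applied A -> a)
  Step 29: b b b b b b b b b b a a a A A A  =>  b b b b b b b b b b a a a A A A A   (applied A -> A A)
  Step 30: b b b b b b b b b b a a a A A A A  =>  b b b b b b b b b b a a a a A A A   (applied A -> a)
  Step 31: b b b b b b b b b b a a a a A A A  =>  b b b b b b b b b b a a a a a A A   (applied A -> a)
  Step 32: b b b b b b b b b b a a a a a A A  =>  b b b b b b b b b b a a a a a A A A   (applied A -> A A)
  Step 33: b b b b b b b b b b a a a a a A A A  =>  b b b b b b b b b b a a a a a A A A A   (applied A -> A A)
  Step 34: b b b b b b b b b b a a a a a A A A A  =>  b b b b b b b b b b a a a a a a A A A   (applied A -> a)
  Step 35: b b b b b b b b b b a a a a a a A A A  =>  b b b b b b b b b b a a a a a a a A A   (applied A -> a)
  Step 36: b b b b b b b b b b a a a a a a a A A  =>  b b b b b b b b b b a a a a a a a a A   (applied A -> a)
  Step 37: b b b b b b b b b b a a a a a a a a A  =>  b b b b b b b b b b a a a a a a a a a   (applied A -> a)
Final yield: b b b b b b b b b b a a a a a a a a a
Total rewrite steps: 37

37


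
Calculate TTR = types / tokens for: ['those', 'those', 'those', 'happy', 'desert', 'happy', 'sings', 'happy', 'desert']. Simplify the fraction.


Tokens: 9
Unique types: ('desert', 'happy', 'sings', 'those') = 4
TTR = 4/9
Already in lowest terms.

4/9


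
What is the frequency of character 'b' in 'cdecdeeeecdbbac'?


Scanning 'cdecdeeeecdbbac' for 'b':
  Position 11: 'b' -> MATCH (count: 1)
  Position 12: 'b' -> MATCH (count: 2)
Total occurrences of 'b': 2

2


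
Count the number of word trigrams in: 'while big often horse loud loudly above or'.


Word trigrams from [8] words:
  Trigram 1: (while big often)
  Trigram 2: (big often horse)
  Trigram 3: (often horse loud)
  Trigram 4: (horse loud loudly)
  Trigram 5: (loud loudly above)
  Trigram 6: (loudly above or)
Total word trigrams: 8 - 2 = 6

6


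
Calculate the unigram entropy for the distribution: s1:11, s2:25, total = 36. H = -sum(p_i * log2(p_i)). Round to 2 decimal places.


Computing entropy H = -sum(p_i * log2(p_i)):
  s1: p = 11/36 = 0.3056, -p*log2(p) = 0.5227
  s2: p = 25/36 = 0.6944, -p*log2(p) = 0.3653
H = sum of terms = 0.8880
Rounded to 2 decimals: 0.89

0.89


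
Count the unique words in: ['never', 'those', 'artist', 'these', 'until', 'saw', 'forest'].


Listing all tokens and tracking unique types:
  Token 1: 'never' -> NEW (unique so far: 1)
  Token 2: 'those' -> NEW (unique so far: 2)
  Token 3: 'artist' -> NEW (unique so far: 3)
  Token 4: 'these' -> NEW (unique so far: 4)
  Token 5: 'until' -> NEW (unique so far: 5)
  Token 6: 'saw' -> NEW (unique so far: 6)
  Token 7: 'forest' -> NEW (unique so far: 7)
Unique types: ('artist', 'forest', 'never', 'saw', 'these', 'those', 'until')
Vocabulary size: 7

7


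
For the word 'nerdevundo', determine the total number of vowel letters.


Scanning each character of 'nerdevundo':
  Position 1: 'n' -> consonant (running count: 0)
  Position 2: 'e' -> vowel (running count: 1)
  Position 3: 'r' -> consonant (running count: 1)
  Position 4: 'd' -> consonant (running count: 1)
  Position 5: 'e' -> vowel (running count: 2)
  Position 6: 'v' -> consonant (running count: 2)
  Position 7: 'u' -> vowel (running count: 3)
  Position 8: 'n' -> consonant (running count: 3)
  Position 9: 'd' -> consonant (running count: 3)
  Position 10: 'o' -> vowel (running count: 4)
Total vowels: 4

4


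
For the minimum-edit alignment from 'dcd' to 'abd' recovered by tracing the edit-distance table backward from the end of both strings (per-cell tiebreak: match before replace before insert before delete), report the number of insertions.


Edit distance = 2. Backtracking from cell (3, 3) with preference match > replace > insert > delete,
then listing the resulting alignment 'dcd' -> 'abd' left to right:
  Step 1: replace d->a
  Step 2: replace c->b
  Step 3: keep 'd'
Total insertions: 0

0


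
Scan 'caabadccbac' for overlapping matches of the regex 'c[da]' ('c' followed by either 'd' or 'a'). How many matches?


Pattern: c[da] means 'c' followed by either 'd' or 'a'.
Scanning 'caabadccbac' position-by-position:
  Pos 0: window 'ca' -> MATCH
  Pos 1: window 'aa' -> no
  Pos 2: window 'ab' -> no
  Pos 3: window 'ba' -> no
  Pos 4: window 'ad' -> no
  Pos 5: window 'dc' -> no
  Pos 6: window 'cc' -> no
  Pos 7: window 'cb' -> no
  Pos 8: window 'ba' -> no
  Pos 9: window 'ac' -> no
  Pos 10: window 'c' -> no
Total matches: 1

1


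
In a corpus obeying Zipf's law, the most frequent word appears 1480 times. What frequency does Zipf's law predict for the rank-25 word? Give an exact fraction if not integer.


Zipf's law: freq(rank) = f1 / rank
f1 = 1480, rank = 25
freq = 1480 / 25
GCD(1480, 25) = 5
Simplified: 296/5

296/5


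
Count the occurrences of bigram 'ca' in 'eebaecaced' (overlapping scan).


Scanning 'eebaecaced' for bigram 'ca':
  Position 0: 'ee' -> no
  Position 1: 'eb' -> no
  Position 2: 'ba' -> no
  Position 3: 'ae' -> no
  Position 4: 'ec' -> no
  Position 5: 'ca' -> MATCH
  Position 6: 'ac' -> no
  Position 7: 'ce' -> no
  Position 8: 'ed' -> no
Total matches: 1

1


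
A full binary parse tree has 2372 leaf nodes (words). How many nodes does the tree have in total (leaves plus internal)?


Leaf nodes (terminals): 2372
Internal nodes = n - 1 = 2372 - 1 = 2371
Total = leaves + internal = 2372 + 2371 = 4743

4743


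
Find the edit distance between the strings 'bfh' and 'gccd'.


Building DP table for s1='bfh' (len 3) and s2='gccd' (len 4):
       g  c  c  d
    0  1  2  3  4
  b 1  1  2  3  4
  f 2  2  2  3  4
  h 3  3  3  3  4
Edit distance = dp[3][4] = 4

4


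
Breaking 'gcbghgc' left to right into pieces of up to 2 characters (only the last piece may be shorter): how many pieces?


'gcbghgc' has 7 characters.
Chunking with max size 2:
  Chunk 1: 'gc' (positions 0-1)
  Chunk 2: 'bg' (positions 2-3)
  Chunk 3: 'hg' (positions 4-5)
  Chunk 4: 'c' (positions 6-6)
Total chunks: ceil(7 / 2) = 4

4


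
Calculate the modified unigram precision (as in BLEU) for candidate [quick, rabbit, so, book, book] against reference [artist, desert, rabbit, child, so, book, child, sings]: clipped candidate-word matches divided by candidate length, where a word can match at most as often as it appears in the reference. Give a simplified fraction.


Reference word counts: {'artist': 1, 'book': 1, 'child': 2, 'desert': 1, 'rabbit': 1, 'sings': 1, 'so': 1}
Checking each candidate word (with clipping):
  'quick' -> not in reference -> no match (matches: 0)
  'rabbit' -> in reference (ref count 1, used 1/1) -> match (matches: 1)
  'so' -> in reference (ref count 1, used 1/1) -> match (matches: 2)
  'book' -> in reference (ref count 1, used 1/1) -> match (matches: 3)
  'book' -> ref count 1 already used up (1/1) -> clipped, no match (matches: 3)
Clipped matches: 3, Candidate length: 5
Precision = 3/5

3/5
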